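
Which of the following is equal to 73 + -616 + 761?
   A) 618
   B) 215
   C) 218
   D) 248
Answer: C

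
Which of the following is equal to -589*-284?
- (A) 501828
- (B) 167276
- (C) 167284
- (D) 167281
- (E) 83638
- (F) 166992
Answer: B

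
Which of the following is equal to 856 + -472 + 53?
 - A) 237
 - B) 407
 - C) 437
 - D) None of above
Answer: C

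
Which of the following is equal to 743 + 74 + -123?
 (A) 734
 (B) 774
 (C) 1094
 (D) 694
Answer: D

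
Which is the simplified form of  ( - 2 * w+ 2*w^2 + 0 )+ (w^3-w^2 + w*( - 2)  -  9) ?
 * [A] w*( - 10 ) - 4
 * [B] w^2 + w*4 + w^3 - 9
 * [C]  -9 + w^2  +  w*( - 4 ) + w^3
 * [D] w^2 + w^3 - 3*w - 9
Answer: C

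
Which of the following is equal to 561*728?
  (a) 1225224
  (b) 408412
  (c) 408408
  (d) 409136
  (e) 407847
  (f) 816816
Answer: c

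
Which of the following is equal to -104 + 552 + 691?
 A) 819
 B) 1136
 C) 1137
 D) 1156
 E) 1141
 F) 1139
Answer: F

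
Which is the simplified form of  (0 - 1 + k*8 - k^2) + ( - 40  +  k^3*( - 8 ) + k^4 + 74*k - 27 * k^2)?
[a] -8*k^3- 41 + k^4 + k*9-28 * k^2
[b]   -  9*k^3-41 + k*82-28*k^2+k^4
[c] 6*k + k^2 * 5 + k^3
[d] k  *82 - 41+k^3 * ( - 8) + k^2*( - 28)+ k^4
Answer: d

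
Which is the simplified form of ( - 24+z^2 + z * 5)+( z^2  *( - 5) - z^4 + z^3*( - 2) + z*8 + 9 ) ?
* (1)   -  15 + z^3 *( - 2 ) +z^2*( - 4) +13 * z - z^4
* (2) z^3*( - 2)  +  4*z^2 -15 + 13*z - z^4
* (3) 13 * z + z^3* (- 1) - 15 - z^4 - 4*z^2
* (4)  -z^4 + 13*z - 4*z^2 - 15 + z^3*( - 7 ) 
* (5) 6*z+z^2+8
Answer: 1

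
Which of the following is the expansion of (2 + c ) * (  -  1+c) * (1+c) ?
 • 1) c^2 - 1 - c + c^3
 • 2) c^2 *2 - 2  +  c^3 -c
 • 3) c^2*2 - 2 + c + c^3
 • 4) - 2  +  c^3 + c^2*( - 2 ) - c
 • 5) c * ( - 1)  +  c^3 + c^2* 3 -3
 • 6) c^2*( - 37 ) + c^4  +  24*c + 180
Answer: 2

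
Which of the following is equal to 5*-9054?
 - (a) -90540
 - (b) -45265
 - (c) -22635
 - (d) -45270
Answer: d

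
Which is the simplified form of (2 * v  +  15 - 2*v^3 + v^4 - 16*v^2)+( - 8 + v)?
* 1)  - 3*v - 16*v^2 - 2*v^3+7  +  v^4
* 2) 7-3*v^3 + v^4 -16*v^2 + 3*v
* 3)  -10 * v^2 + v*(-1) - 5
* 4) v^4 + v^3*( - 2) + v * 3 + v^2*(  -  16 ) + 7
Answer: 4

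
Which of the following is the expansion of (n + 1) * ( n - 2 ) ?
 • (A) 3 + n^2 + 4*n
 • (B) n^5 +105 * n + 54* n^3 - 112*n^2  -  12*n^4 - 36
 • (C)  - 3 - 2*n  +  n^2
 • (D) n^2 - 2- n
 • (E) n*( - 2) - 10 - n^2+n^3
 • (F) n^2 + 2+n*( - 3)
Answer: D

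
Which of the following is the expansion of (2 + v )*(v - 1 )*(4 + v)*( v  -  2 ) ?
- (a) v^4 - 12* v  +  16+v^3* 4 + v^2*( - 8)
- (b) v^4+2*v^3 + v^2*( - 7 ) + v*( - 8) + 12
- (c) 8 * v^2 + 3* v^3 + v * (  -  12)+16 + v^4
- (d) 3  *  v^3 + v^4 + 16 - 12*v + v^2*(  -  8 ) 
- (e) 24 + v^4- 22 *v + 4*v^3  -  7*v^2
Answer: d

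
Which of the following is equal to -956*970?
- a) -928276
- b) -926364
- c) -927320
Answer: c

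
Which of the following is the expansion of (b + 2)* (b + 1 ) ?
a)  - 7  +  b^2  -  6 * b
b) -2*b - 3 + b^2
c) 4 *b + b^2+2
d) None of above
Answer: d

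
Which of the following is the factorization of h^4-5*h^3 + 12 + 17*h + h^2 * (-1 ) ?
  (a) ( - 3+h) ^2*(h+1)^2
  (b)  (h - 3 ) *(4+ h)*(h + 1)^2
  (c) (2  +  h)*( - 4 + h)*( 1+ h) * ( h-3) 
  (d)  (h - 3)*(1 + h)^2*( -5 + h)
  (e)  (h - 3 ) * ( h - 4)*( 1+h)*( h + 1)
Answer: e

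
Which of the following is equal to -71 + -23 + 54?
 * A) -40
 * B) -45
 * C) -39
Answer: A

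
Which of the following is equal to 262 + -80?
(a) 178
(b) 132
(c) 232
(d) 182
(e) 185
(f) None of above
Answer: d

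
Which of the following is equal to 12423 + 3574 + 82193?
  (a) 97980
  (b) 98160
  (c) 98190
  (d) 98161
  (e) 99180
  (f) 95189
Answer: c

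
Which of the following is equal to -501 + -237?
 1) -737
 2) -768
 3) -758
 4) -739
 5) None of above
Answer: 5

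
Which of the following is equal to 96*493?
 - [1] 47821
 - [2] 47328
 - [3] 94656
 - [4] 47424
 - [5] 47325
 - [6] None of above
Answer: 2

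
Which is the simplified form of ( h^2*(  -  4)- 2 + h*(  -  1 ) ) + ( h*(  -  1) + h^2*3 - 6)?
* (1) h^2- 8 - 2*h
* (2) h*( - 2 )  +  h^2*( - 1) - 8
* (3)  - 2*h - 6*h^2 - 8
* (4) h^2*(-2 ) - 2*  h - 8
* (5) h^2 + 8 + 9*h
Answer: 2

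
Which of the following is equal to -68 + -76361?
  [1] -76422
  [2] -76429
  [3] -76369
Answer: 2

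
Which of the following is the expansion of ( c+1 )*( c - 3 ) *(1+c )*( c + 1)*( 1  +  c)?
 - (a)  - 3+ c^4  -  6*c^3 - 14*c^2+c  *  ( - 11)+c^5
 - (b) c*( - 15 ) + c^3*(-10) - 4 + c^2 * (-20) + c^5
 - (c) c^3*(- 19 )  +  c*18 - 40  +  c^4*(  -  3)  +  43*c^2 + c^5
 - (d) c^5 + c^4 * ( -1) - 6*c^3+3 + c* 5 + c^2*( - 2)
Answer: a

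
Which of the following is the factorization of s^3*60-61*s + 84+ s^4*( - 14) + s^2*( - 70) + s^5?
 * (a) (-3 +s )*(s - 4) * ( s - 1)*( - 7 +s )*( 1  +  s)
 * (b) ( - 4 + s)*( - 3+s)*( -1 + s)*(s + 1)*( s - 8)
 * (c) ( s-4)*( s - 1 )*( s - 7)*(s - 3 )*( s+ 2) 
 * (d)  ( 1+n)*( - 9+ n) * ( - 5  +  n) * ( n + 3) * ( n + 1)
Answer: a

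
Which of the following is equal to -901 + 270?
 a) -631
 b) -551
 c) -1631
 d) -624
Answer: a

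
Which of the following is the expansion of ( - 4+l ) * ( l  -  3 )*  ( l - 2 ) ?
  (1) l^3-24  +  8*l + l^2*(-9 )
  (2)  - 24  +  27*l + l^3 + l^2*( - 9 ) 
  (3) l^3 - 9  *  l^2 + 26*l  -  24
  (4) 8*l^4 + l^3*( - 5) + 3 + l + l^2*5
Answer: 3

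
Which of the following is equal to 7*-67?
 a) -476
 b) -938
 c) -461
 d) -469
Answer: d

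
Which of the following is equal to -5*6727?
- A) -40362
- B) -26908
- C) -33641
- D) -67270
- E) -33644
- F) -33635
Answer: F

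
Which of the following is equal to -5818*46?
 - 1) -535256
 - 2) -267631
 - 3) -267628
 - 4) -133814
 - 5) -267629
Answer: 3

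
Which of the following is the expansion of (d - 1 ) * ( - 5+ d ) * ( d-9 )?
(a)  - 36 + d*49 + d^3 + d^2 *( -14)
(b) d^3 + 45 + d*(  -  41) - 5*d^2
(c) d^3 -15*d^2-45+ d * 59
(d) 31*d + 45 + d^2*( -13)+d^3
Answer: c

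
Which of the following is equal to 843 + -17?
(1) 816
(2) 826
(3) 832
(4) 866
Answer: 2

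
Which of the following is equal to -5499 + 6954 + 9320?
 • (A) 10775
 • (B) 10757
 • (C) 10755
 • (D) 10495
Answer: A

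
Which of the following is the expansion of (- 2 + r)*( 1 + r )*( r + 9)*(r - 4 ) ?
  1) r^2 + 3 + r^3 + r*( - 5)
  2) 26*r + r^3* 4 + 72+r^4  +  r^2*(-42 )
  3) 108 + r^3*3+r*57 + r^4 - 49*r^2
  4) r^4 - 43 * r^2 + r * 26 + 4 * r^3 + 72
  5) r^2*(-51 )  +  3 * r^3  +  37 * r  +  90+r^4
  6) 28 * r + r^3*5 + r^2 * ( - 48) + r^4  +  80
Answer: 4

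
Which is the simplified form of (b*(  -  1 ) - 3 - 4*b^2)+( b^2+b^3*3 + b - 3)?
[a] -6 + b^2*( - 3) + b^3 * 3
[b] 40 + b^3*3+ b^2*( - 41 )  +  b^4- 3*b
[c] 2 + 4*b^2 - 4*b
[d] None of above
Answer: a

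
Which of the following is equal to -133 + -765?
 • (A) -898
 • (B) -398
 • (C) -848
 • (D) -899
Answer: A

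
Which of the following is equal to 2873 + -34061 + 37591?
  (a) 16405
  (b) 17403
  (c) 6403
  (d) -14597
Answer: c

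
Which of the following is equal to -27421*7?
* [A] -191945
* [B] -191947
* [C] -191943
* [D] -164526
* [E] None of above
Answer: B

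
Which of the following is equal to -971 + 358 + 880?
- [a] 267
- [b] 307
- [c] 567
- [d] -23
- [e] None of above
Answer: a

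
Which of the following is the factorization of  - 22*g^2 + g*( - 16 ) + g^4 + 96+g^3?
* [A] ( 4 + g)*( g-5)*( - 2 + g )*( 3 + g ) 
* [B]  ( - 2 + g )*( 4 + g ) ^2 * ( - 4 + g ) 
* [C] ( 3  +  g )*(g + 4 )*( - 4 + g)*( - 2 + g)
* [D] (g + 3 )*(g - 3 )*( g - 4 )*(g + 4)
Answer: C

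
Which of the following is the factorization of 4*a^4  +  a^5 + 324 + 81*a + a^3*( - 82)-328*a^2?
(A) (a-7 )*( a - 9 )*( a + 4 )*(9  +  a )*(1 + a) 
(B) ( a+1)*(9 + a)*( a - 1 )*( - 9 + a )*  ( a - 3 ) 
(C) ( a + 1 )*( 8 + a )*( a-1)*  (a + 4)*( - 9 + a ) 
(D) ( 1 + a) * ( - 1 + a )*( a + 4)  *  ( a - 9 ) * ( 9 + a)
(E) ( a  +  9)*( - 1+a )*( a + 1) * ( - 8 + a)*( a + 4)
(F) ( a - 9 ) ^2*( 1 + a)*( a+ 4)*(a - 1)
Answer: D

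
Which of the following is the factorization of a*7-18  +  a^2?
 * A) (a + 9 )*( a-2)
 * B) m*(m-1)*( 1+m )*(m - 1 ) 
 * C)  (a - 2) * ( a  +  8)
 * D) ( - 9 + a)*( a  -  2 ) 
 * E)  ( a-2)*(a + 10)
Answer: A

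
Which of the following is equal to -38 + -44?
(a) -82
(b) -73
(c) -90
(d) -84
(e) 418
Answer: a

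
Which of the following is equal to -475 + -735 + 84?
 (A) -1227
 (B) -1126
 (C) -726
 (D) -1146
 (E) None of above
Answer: B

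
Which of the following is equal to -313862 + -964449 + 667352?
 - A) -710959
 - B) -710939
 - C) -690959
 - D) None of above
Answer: D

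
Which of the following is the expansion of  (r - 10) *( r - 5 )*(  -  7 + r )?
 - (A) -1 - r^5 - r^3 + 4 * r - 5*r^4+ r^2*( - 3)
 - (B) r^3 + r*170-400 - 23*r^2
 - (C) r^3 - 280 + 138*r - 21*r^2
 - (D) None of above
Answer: D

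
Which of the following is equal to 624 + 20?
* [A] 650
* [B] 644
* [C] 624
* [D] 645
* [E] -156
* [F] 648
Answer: B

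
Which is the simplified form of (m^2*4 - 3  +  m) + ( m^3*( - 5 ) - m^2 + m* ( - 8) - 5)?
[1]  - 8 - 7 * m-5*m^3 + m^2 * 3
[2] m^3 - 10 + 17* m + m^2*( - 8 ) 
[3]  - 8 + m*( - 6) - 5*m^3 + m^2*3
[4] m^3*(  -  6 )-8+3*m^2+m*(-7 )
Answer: 1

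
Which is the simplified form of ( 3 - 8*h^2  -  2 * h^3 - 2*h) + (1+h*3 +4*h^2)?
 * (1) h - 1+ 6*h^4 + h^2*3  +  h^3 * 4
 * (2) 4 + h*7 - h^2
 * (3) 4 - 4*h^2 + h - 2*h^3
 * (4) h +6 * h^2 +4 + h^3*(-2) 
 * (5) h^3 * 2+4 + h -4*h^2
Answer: 3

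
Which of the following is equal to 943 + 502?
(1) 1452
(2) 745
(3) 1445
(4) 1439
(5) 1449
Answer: 3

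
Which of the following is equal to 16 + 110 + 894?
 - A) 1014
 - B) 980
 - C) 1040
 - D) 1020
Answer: D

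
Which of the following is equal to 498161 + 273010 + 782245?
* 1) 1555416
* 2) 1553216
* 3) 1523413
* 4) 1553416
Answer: 4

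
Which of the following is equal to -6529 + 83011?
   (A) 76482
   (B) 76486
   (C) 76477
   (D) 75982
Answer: A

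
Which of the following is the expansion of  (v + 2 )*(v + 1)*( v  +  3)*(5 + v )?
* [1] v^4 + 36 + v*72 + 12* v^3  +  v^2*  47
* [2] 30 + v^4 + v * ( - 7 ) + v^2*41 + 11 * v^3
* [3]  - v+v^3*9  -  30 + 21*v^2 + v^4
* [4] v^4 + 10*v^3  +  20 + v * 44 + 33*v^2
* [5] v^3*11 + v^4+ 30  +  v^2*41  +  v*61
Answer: 5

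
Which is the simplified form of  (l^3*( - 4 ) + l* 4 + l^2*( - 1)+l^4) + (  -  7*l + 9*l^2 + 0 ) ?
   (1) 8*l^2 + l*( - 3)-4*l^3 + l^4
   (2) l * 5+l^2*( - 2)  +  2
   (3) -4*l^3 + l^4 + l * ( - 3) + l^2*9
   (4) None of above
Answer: 1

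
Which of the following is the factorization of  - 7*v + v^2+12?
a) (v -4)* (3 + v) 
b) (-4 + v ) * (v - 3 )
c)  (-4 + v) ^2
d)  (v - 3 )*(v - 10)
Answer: b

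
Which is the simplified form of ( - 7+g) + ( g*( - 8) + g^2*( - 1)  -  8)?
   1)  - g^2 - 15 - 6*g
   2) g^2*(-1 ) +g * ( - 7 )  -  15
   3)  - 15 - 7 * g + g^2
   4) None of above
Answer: 2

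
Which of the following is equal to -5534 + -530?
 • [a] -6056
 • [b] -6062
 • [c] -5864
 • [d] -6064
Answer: d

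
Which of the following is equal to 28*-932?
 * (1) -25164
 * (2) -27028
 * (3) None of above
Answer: 3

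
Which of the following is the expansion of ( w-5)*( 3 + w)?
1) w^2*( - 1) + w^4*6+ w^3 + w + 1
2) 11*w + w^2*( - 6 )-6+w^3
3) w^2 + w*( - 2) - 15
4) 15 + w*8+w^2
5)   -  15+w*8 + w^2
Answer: 3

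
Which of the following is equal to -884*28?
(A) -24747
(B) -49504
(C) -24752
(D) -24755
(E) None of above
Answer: C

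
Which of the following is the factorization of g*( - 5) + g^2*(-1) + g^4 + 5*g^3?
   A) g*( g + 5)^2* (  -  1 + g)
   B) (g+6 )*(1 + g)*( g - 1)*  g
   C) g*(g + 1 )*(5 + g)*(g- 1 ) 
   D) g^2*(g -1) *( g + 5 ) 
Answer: C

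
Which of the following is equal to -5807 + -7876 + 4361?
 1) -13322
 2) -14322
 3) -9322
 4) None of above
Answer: 3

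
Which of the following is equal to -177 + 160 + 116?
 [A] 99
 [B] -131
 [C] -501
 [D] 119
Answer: A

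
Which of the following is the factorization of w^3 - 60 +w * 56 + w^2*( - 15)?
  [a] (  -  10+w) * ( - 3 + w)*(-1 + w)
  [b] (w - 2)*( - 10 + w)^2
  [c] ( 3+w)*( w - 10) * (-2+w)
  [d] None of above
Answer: d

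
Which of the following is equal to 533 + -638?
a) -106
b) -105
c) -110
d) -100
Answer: b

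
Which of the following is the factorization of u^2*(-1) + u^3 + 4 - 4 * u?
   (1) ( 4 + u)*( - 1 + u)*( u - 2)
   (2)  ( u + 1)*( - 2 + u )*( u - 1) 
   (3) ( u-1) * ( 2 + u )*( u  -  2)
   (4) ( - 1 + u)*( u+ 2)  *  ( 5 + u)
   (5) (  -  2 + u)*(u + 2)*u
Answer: 3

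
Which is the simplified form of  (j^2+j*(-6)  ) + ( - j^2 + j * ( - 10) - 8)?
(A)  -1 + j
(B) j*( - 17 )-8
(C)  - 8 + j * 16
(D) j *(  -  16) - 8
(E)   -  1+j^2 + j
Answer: D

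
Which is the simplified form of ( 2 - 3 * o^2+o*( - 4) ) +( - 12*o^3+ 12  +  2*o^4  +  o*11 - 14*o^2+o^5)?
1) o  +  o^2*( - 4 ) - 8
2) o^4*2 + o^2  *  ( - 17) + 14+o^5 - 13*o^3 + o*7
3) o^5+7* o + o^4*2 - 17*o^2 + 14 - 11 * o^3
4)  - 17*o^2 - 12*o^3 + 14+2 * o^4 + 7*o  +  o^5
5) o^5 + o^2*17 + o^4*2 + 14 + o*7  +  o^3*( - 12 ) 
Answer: 4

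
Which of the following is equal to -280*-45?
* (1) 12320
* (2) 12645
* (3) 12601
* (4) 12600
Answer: 4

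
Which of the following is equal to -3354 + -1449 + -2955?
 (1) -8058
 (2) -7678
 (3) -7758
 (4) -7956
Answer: 3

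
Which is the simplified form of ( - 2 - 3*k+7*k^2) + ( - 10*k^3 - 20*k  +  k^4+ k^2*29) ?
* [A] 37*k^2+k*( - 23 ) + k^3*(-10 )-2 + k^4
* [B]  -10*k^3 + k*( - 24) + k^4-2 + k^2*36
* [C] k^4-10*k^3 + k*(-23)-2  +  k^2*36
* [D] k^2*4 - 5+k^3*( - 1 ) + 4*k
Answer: C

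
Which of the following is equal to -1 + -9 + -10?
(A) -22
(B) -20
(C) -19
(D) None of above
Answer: B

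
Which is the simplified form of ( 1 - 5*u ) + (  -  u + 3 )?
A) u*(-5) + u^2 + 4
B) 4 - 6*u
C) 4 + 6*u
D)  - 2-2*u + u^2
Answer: B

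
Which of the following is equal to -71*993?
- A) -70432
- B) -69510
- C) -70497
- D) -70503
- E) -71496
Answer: D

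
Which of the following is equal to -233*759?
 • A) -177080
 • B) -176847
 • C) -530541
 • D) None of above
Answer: B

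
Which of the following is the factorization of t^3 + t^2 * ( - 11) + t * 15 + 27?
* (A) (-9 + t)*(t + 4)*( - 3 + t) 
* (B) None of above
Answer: B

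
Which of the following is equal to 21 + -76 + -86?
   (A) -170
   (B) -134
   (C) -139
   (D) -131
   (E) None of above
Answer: E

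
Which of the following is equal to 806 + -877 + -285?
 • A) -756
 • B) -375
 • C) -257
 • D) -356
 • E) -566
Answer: D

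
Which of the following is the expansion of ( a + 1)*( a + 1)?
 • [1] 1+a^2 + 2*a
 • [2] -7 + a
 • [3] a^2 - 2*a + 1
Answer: 1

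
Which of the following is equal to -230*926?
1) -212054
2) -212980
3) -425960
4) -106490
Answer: 2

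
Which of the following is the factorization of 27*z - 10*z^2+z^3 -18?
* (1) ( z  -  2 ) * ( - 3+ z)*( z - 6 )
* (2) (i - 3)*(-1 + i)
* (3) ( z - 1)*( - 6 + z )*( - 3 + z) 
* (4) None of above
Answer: 3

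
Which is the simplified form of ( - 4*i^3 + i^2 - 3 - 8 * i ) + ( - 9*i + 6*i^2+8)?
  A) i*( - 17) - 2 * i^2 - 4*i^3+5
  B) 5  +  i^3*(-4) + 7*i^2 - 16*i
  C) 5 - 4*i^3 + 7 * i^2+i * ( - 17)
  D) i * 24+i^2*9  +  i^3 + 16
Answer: C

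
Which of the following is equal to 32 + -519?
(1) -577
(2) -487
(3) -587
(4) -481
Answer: 2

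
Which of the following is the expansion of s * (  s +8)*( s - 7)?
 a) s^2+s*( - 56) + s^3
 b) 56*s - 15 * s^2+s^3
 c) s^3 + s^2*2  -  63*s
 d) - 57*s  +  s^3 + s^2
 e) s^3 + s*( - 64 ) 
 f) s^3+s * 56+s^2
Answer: a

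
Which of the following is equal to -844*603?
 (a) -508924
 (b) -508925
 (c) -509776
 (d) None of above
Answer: d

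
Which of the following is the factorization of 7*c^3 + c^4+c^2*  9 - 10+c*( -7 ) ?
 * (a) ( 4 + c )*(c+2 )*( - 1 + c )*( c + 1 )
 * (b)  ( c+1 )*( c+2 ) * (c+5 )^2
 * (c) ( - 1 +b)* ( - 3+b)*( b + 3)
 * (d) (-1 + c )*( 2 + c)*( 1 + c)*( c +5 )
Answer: d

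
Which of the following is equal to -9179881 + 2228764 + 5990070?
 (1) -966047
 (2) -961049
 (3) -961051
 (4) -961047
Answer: 4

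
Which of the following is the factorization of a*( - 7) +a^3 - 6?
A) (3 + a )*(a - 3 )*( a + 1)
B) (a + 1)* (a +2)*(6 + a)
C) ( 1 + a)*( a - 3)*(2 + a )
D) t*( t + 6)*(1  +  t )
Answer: C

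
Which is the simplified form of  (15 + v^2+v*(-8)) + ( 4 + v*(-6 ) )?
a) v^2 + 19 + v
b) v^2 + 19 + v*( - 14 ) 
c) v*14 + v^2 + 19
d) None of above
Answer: b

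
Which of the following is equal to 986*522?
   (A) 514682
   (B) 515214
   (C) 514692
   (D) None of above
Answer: C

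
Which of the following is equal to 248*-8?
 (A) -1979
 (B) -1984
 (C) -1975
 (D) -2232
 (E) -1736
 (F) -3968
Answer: B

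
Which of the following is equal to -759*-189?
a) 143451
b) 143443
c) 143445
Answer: a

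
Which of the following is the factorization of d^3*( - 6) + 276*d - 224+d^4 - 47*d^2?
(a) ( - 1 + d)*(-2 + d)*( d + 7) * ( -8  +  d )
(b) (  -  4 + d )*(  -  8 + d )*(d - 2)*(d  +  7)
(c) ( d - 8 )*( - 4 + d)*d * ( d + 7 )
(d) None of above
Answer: d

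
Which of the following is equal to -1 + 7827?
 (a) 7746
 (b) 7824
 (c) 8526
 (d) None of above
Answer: d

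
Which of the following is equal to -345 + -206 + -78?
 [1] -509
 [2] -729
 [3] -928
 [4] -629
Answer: 4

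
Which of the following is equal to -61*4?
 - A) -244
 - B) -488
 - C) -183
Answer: A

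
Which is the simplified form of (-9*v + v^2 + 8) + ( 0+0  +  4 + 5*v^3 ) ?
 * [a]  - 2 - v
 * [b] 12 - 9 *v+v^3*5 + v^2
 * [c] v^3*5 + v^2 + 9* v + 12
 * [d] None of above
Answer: b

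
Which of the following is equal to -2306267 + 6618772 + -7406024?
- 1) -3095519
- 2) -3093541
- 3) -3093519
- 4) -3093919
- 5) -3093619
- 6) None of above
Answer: 3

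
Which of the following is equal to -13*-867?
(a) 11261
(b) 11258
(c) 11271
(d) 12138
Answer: c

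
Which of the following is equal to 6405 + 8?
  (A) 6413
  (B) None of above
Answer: A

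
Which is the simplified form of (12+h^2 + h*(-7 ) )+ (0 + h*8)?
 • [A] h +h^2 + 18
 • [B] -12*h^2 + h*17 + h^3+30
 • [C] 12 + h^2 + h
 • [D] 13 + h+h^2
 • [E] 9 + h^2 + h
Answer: C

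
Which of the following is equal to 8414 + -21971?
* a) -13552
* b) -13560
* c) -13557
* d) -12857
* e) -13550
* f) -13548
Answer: c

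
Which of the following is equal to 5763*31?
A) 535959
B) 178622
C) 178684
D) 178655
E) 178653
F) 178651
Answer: E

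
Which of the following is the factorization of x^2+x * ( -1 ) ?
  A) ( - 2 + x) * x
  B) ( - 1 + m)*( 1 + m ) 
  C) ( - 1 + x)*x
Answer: C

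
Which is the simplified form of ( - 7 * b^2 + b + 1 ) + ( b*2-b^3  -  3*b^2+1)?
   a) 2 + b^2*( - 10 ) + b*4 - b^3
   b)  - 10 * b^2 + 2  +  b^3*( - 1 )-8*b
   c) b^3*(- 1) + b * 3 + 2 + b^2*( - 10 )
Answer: c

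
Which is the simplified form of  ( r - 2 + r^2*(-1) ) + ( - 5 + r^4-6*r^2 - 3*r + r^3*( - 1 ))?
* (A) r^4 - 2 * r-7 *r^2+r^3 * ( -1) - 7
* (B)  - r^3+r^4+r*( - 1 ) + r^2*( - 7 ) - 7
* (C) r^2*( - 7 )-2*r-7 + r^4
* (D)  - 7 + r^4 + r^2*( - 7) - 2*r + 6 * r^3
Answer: A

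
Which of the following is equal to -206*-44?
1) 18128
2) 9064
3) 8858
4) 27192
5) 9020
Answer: 2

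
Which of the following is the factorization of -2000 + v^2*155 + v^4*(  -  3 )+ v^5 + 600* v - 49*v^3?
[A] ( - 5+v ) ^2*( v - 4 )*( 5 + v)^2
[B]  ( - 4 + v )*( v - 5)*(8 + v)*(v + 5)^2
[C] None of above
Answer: C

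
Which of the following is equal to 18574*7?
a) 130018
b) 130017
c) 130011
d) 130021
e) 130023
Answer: a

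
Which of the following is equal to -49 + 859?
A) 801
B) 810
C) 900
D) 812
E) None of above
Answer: B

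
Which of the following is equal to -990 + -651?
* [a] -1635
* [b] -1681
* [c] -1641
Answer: c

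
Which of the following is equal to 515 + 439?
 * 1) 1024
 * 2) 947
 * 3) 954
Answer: 3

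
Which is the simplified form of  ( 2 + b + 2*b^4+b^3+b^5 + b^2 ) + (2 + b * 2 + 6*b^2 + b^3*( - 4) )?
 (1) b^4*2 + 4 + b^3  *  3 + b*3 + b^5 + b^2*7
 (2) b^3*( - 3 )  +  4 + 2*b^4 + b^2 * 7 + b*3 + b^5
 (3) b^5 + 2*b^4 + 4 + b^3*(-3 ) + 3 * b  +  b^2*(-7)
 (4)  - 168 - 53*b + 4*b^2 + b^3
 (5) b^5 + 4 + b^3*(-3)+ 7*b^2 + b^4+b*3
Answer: 2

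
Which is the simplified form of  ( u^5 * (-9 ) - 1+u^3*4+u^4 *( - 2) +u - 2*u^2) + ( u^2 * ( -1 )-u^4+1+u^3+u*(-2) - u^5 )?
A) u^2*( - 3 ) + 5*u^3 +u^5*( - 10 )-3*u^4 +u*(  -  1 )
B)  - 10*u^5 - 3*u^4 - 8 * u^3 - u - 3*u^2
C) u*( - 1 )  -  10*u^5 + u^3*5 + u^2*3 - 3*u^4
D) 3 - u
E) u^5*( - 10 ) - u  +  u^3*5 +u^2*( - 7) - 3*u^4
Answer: A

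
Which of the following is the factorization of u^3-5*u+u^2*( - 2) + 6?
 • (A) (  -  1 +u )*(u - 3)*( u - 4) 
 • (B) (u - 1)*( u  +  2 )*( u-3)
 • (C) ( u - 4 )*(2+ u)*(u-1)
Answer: B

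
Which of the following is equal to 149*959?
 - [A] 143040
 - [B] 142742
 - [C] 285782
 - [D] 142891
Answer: D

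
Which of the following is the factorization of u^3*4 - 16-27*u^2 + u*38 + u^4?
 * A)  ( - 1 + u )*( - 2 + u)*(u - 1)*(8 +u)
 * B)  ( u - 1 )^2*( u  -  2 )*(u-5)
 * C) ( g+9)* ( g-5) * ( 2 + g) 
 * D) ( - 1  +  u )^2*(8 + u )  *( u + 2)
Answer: A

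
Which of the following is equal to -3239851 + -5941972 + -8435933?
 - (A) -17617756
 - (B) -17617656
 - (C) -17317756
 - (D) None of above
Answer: A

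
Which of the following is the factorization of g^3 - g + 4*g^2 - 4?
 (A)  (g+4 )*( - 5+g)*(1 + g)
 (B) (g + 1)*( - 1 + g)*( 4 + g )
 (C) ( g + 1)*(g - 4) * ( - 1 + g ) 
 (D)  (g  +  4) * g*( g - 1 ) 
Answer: B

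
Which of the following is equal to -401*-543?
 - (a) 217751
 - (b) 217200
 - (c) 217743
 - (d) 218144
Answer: c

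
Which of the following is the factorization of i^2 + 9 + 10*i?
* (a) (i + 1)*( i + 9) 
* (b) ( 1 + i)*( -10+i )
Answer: a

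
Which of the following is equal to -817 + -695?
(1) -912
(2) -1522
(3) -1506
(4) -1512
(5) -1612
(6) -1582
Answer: 4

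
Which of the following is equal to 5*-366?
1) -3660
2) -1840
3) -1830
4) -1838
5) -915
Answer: 3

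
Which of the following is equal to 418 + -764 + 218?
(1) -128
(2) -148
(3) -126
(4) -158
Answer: 1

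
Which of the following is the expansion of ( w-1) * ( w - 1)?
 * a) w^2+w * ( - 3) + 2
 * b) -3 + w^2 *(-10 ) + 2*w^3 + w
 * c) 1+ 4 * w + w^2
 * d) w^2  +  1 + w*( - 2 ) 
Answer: d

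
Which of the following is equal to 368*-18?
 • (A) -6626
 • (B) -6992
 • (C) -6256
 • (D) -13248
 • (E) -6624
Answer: E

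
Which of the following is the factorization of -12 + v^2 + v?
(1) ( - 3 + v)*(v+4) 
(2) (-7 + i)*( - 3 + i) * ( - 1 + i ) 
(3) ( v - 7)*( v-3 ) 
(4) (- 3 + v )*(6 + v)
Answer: 1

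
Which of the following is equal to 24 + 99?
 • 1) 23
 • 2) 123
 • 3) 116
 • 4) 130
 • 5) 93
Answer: 2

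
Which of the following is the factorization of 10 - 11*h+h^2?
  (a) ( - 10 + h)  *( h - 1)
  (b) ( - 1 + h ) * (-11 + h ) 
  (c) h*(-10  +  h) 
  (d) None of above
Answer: a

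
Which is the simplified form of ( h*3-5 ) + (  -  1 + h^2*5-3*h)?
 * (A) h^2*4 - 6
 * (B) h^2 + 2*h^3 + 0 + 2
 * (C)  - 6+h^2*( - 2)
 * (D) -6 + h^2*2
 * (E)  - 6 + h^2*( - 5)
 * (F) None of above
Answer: F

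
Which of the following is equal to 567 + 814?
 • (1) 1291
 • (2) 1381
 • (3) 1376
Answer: 2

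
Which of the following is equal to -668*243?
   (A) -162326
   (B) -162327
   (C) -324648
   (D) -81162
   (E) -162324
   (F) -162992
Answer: E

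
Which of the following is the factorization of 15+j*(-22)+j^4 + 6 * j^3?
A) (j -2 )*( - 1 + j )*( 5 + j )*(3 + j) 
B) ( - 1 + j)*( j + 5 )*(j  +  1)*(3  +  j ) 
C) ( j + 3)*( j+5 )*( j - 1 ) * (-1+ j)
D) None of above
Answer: C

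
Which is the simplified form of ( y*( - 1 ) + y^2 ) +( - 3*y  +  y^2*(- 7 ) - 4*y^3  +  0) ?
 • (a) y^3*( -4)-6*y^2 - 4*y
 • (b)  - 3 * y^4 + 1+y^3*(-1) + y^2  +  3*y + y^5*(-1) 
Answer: a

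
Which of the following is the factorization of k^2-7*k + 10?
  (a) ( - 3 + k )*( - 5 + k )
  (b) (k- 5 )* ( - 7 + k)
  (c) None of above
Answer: c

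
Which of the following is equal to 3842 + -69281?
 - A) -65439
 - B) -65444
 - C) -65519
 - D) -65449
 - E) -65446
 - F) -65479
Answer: A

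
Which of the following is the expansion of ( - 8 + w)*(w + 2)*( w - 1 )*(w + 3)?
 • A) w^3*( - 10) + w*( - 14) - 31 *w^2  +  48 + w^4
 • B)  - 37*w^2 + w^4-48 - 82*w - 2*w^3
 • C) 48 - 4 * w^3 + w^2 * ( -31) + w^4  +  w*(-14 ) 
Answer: C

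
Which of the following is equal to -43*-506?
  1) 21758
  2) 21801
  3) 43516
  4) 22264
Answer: 1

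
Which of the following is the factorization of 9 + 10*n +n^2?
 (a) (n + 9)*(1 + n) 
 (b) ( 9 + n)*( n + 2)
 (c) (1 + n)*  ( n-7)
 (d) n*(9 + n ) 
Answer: a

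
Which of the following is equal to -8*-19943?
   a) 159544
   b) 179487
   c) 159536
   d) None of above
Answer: a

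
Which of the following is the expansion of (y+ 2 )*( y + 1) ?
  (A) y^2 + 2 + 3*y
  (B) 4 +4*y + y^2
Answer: A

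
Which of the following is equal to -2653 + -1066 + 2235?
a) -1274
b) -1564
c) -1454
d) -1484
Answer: d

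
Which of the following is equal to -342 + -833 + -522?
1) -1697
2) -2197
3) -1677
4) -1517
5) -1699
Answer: 1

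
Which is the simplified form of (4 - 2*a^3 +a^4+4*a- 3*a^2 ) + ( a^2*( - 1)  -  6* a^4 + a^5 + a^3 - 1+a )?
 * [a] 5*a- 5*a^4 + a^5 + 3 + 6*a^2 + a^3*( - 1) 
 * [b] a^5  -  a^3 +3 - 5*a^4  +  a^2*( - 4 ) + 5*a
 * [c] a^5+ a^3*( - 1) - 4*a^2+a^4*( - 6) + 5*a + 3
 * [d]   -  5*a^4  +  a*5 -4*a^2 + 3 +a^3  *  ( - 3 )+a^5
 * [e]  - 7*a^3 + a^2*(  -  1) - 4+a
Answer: b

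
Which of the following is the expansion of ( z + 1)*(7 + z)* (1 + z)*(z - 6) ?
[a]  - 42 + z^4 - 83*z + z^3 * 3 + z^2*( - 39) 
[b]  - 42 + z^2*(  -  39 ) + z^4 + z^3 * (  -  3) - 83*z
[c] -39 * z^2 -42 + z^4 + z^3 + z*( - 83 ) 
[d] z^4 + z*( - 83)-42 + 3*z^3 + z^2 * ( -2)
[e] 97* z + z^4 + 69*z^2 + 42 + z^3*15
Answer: a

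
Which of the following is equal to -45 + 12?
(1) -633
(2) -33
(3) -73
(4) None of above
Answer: 2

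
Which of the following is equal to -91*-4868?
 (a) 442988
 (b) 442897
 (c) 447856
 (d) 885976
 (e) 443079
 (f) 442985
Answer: a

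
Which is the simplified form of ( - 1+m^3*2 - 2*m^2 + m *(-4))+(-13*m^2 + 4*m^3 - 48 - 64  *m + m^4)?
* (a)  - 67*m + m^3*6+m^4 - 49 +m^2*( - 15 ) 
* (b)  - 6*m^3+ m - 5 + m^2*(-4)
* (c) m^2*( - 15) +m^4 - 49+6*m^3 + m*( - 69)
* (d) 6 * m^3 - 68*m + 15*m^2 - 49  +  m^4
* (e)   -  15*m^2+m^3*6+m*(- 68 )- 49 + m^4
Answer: e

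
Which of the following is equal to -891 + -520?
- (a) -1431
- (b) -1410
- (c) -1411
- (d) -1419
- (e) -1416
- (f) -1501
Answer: c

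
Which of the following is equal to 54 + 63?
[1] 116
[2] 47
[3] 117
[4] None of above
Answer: 3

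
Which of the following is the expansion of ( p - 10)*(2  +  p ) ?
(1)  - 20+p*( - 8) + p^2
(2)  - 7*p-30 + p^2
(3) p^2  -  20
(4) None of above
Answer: 1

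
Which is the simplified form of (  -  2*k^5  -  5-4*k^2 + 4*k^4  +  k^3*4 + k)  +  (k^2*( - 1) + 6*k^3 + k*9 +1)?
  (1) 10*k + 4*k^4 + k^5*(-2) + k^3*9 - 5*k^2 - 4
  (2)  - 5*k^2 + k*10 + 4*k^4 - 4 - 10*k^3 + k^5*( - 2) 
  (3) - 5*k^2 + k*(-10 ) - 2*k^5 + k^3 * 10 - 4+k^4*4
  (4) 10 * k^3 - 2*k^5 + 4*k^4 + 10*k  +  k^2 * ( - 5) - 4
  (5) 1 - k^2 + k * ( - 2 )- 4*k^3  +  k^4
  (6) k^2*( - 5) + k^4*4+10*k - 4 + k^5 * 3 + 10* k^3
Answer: 4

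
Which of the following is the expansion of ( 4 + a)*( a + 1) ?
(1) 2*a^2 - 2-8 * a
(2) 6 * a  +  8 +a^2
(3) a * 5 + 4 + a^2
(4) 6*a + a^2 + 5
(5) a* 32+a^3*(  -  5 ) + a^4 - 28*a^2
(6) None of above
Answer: 3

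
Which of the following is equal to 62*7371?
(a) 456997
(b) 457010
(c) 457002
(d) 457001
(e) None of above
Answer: c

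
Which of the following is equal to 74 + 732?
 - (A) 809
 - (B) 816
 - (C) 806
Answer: C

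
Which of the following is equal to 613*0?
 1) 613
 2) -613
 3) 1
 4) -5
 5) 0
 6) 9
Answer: 5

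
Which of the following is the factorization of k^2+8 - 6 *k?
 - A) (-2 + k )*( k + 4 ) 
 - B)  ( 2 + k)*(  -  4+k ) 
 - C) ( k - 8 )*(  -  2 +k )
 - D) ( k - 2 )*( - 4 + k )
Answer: D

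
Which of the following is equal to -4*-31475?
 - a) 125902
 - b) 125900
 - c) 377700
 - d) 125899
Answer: b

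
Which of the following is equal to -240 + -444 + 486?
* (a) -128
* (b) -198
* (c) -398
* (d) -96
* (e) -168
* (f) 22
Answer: b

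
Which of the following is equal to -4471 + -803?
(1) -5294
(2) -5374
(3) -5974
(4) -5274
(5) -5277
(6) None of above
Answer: 4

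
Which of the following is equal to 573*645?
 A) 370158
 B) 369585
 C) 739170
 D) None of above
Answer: B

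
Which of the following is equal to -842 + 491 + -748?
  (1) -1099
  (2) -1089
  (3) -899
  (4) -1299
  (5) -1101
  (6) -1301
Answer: 1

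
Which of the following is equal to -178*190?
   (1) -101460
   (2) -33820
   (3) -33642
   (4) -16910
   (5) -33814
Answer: 2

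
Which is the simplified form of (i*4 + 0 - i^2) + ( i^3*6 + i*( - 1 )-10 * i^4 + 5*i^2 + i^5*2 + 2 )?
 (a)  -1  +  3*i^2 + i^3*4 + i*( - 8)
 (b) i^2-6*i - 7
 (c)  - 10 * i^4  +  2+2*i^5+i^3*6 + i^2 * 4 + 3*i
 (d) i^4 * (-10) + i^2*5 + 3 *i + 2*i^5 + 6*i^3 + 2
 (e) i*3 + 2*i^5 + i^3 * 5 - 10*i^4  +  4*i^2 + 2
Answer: c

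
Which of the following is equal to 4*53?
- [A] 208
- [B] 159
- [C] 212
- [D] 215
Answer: C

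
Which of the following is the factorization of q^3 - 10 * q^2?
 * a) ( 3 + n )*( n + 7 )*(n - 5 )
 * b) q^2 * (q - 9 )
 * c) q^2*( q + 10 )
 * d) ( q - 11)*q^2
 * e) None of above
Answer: e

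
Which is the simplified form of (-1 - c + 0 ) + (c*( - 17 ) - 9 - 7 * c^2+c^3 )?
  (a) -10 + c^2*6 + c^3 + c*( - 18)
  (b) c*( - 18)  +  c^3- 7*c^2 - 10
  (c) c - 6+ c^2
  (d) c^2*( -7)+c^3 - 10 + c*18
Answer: b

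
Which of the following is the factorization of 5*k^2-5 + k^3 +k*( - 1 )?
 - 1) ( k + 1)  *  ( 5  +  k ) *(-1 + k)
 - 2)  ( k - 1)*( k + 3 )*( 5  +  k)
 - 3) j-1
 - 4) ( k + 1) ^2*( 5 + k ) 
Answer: 1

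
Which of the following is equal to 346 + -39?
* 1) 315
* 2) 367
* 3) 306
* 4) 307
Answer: 4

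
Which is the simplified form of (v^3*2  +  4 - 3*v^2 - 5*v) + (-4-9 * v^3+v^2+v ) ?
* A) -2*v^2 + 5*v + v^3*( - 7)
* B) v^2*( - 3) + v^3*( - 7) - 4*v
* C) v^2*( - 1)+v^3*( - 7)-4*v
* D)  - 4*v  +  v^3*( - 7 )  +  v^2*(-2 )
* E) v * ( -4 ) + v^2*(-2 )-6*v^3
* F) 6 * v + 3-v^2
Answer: D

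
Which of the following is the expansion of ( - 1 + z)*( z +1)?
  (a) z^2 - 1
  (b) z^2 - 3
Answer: a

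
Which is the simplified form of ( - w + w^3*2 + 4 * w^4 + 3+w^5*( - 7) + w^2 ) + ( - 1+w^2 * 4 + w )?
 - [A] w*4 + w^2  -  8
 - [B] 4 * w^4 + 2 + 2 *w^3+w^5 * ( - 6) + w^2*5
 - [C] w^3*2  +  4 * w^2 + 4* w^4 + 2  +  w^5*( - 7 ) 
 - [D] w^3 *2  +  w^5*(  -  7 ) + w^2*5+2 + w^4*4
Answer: D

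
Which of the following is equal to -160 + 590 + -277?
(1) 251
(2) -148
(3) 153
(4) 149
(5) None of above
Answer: 3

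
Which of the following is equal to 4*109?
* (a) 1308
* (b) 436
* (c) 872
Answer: b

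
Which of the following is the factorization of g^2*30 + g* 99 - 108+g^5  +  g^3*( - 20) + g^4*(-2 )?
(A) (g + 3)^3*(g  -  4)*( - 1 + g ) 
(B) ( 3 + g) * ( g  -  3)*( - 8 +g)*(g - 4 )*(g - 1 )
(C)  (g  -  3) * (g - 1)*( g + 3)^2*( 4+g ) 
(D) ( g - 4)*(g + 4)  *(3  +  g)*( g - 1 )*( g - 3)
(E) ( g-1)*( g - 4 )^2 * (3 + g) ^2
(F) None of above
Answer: F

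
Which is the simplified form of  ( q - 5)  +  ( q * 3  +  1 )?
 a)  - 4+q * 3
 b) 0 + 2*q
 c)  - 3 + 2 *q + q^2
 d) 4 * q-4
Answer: d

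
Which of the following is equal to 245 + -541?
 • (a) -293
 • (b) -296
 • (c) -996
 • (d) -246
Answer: b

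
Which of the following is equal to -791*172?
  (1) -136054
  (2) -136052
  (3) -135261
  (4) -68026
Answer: 2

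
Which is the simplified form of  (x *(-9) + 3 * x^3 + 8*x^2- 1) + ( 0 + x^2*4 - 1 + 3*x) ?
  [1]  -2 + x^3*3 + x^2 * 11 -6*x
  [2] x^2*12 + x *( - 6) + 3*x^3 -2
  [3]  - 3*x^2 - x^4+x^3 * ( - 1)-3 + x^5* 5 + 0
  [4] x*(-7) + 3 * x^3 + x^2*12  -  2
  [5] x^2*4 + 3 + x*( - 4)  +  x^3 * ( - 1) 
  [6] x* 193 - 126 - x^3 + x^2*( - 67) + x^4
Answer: 2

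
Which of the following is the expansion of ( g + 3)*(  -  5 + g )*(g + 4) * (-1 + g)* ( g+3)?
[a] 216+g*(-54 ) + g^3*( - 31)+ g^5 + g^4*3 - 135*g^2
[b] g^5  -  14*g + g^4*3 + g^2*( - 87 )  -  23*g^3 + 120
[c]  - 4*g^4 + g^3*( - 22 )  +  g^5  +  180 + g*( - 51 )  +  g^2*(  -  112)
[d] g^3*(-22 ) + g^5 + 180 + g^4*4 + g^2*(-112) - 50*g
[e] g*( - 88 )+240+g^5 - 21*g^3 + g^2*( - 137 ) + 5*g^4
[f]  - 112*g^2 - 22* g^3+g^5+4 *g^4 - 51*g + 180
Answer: f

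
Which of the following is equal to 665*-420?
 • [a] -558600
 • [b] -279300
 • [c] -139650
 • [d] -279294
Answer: b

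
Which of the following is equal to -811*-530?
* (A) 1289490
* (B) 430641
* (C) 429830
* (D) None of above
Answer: C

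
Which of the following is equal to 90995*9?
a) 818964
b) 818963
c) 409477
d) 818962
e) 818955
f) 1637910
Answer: e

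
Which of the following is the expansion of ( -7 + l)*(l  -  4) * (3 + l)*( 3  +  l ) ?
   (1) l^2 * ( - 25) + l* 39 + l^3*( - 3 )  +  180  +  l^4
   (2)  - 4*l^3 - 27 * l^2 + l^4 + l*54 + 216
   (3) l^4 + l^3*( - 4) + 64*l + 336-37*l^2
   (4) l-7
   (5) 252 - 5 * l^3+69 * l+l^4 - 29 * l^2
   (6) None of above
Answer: 5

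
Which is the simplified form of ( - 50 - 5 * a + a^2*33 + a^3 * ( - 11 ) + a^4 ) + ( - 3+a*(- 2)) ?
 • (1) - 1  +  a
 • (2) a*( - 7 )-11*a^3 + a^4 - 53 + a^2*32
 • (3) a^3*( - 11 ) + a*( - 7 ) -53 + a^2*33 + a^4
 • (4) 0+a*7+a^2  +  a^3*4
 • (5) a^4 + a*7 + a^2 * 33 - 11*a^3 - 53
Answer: 3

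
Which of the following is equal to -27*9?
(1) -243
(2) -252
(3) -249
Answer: 1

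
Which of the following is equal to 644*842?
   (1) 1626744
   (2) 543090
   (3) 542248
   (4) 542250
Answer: 3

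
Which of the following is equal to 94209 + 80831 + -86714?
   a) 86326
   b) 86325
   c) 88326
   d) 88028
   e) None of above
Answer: c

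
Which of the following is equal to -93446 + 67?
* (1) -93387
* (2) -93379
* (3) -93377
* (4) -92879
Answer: 2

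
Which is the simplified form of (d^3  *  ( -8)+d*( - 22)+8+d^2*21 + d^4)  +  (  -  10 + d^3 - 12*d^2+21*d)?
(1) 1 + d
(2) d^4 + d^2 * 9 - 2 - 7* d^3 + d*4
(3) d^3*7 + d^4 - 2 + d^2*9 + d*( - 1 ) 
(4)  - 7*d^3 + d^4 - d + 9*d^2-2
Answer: 4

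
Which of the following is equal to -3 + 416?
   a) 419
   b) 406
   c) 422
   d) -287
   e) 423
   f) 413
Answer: f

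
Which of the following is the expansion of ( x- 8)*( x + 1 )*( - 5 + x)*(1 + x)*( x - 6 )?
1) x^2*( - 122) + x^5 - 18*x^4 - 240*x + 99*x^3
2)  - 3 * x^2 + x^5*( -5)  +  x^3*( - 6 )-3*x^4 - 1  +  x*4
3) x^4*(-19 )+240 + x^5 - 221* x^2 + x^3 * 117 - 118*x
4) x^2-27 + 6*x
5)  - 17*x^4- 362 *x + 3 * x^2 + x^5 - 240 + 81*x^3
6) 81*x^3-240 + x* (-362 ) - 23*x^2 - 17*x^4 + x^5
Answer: 6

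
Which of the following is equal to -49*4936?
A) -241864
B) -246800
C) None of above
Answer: A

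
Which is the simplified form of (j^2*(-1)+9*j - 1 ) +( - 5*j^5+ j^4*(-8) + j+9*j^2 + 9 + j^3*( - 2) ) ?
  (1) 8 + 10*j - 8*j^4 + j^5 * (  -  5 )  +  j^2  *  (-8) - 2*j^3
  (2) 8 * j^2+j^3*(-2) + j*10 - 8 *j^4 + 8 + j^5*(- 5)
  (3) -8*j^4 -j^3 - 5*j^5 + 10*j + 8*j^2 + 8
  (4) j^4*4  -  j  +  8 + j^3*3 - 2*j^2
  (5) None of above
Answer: 2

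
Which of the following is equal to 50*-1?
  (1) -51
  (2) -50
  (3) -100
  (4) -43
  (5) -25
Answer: 2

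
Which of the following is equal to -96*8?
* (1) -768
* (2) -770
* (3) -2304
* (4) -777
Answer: 1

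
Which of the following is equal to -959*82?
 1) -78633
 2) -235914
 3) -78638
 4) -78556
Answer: 3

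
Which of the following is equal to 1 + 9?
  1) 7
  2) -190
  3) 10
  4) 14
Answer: 3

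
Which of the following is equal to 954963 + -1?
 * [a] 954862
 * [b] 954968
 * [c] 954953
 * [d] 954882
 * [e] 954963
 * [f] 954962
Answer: f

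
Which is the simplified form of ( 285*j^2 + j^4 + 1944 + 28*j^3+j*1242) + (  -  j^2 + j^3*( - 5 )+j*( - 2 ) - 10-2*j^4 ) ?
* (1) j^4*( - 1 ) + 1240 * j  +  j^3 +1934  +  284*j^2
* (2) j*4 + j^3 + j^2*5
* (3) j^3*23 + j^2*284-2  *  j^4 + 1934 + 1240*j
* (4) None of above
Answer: 4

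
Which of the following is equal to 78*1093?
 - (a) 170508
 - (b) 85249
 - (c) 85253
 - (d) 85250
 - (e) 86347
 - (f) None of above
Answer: f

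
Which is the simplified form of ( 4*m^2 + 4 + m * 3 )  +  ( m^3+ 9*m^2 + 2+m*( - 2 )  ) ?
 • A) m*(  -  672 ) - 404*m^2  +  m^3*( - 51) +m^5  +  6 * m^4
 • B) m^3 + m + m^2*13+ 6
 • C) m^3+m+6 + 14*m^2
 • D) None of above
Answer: B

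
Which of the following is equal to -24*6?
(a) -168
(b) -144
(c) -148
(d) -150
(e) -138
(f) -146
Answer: b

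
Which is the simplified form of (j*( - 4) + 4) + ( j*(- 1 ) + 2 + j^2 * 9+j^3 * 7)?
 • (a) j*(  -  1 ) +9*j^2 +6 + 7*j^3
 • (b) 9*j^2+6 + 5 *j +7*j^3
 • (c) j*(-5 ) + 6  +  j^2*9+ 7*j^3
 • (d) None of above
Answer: c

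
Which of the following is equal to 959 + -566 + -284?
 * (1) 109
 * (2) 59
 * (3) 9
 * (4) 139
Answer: 1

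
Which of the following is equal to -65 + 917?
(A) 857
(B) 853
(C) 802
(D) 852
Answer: D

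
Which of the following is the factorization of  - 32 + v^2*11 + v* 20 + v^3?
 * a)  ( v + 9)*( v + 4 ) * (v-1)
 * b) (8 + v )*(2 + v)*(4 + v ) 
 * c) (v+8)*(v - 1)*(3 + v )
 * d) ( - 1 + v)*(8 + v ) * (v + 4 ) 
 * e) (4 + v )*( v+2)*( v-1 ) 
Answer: d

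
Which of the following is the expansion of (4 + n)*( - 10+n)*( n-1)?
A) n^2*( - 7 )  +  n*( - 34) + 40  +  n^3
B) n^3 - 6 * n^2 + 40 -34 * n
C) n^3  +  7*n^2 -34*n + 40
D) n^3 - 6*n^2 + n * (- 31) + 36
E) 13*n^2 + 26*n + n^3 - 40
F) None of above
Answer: A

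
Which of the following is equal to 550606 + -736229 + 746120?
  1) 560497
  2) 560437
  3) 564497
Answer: 1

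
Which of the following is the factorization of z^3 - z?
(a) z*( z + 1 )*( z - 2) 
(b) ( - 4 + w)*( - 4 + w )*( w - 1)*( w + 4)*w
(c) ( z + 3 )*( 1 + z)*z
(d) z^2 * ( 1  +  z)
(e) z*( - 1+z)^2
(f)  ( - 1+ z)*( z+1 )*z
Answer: f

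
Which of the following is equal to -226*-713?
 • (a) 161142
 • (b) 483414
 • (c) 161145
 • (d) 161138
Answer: d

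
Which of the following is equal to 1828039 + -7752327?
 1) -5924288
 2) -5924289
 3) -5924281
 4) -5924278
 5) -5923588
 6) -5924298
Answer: 1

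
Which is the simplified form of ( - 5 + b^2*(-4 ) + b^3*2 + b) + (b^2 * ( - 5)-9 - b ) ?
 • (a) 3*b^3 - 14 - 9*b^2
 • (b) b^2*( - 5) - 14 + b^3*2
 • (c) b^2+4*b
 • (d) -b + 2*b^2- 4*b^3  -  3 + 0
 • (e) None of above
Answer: e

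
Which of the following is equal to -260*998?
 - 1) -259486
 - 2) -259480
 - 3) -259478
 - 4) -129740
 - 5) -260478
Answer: 2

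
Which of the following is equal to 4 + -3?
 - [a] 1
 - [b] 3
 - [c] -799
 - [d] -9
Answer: a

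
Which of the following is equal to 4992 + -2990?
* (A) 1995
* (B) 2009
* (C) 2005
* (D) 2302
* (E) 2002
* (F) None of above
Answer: E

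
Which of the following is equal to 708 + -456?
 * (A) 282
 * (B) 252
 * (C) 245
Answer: B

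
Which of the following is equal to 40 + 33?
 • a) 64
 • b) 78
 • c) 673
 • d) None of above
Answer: d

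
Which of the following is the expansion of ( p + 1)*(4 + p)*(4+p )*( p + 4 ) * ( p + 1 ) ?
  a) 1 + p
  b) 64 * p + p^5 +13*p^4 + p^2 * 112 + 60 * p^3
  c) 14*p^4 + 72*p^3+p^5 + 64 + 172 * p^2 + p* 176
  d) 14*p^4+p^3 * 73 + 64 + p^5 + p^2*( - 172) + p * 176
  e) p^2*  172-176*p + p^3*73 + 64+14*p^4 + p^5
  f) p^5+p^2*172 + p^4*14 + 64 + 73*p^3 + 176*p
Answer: f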